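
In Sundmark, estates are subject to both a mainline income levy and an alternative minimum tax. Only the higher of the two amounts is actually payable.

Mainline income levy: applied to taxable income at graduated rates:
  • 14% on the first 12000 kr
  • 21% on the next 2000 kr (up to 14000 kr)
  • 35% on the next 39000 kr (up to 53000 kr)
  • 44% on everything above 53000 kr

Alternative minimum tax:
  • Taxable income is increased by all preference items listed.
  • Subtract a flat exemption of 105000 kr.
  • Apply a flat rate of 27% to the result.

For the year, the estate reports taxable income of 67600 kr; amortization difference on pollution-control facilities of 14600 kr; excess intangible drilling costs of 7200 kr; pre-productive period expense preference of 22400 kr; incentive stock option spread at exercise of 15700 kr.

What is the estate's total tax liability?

Alternative minimum tax:
  Adjusted income: 67600 kr + 14600 kr + 7200 kr + 22400 kr + 15700 kr = 127500 kr
  Less exemption 105000 kr → base 22500 kr
  22500 kr × 27% = 6075 kr

Mainline income levy:
  12000 kr × 14% = 1680 kr
  2000 kr × 21% = 420 kr
  39000 kr × 35% = 13650 kr
  14600 kr × 44% = 6424 kr
  → 22174 kr

22174 kr > 6075 kr, so the mainline income levy governs.

22174 kr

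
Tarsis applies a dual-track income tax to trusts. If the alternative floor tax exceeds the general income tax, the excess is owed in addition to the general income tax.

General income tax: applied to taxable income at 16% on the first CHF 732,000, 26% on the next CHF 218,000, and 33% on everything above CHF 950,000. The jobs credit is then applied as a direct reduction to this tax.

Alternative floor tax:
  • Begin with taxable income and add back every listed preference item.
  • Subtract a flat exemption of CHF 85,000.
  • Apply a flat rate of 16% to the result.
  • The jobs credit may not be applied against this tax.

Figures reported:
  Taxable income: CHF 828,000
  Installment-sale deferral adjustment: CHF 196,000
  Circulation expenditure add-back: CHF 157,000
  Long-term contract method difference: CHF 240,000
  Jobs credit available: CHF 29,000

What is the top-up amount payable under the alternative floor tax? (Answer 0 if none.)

Alternative floor tax:
  Adjusted income: CHF 828,000 + CHF 196,000 + CHF 157,000 + CHF 240,000 = CHF 1,421,000
  Less exemption CHF 85,000 → base CHF 1,336,000
  CHF 1,336,000 × 16% = CHF 213,760

General income tax:
  CHF 732,000 × 16% = CHF 117,120
  CHF 96,000 × 26% = CHF 24,960
  → CHF 142,080
  Less jobs credit CHF 29,000 → CHF 113,080

Excess of alternative floor tax over general income tax: CHF 213,760 − CHF 113,080 = CHF 100,680.

CHF 100,680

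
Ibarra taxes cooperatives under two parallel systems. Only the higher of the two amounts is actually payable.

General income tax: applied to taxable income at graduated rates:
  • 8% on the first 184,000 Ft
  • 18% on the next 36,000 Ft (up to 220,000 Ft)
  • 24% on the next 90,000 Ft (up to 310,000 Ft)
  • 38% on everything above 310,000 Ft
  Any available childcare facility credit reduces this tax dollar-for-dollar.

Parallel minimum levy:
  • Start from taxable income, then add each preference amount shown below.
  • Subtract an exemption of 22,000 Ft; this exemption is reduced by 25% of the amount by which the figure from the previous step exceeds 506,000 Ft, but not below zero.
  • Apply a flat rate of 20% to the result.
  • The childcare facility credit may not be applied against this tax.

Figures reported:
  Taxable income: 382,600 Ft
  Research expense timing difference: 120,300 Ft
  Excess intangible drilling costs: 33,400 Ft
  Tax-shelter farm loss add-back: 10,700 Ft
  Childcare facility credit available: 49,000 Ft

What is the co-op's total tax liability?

107,050 Ft

General income tax:
  184,000 Ft × 8% = 14,720 Ft
  36,000 Ft × 18% = 6,480 Ft
  90,000 Ft × 24% = 21,600 Ft
  72,600 Ft × 38% = 27,588 Ft
  → 70,388 Ft
  Less childcare facility credit 49,000 Ft → 21,388 Ft

Parallel minimum levy:
  Adjusted income: 382,600 Ft + 120,300 Ft + 33,400 Ft + 10,700 Ft = 547,000 Ft
  Exemption: 22,000 Ft − 25% × (547,000 Ft − 506,000 Ft) = 22,000 Ft − 10,250 Ft = 11,750 Ft
  Base: 547,000 Ft − 11,750 Ft = 535,250 Ft
  535,250 Ft × 20% = 107,050 Ft

107,050 Ft > 21,388 Ft, so the parallel minimum levy is the binding amount.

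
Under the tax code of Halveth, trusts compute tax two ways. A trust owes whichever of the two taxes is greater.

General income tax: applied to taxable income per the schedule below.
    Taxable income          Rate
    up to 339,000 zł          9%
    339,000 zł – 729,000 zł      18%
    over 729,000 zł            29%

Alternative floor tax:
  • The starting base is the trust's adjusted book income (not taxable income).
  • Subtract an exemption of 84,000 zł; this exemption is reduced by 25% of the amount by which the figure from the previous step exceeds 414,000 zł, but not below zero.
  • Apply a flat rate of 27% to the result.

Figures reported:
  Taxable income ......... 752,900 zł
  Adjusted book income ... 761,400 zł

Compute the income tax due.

General income tax:
  339,000 zł × 9% = 30,510 zł
  390,000 zł × 18% = 70,200 zł
  23,900 zł × 29% = 6,931 zł
  → 107,641 zł

Alternative floor tax:
  Base (adjusted book income): 761,400 zł
  Exemption: 25% × (761,400 zł − 414,000 zł) = 86,850 zł ≥ 84,000 zł, so the exemption is fully phased out
  Base: 761,400 zł − 0 zł = 761,400 zł
  761,400 zł × 27% = 205,578 zł

205,578 zł > 107,641 zł, so the alternative floor tax is the binding amount.

205,578 zł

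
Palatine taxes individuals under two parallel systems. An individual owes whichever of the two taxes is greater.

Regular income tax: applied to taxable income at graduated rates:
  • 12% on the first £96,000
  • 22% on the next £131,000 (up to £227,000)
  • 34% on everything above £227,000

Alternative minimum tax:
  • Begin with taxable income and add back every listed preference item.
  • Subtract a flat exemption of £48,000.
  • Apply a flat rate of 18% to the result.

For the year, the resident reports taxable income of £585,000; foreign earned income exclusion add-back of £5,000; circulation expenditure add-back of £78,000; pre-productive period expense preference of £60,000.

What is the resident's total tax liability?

Regular income tax:
  £96,000 × 12% = £11,520
  £131,000 × 22% = £28,820
  £358,000 × 34% = £121,720
  → £162,060

Alternative minimum tax:
  Adjusted income: £585,000 + £5,000 + £78,000 + £60,000 = £728,000
  Less exemption £48,000 → base £680,000
  £680,000 × 18% = £122,400

£162,060 > £122,400, so the regular income tax governs.

£162,060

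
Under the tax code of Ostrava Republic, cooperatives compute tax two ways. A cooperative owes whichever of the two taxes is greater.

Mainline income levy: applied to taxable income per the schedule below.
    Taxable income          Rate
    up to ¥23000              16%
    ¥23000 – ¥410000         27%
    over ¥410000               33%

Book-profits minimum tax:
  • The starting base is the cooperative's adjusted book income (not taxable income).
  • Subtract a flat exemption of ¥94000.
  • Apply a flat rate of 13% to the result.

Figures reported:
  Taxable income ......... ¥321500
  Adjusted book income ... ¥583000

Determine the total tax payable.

Mainline income levy:
  ¥23000 × 16% = ¥3680
  ¥298500 × 27% = ¥80595
  → ¥84275

Book-profits minimum tax:
  Base (adjusted book income): ¥583000
  Less exemption ¥94000 → base ¥489000
  ¥489000 × 13% = ¥63570

¥84275 > ¥63570, so the mainline income levy governs.

¥84275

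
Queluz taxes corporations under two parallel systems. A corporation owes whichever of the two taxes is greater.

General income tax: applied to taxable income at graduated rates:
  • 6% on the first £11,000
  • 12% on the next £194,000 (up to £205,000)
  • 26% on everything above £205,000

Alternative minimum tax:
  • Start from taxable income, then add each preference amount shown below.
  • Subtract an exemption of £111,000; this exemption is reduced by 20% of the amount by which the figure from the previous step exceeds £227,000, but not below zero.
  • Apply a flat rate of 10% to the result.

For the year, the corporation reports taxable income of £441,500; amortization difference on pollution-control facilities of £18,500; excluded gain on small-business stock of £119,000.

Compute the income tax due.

Alternative minimum tax:
  Adjusted income: £441,500 + £18,500 + £119,000 = £579,000
  Exemption: £111,000 − 20% × (£579,000 − £227,000) = £111,000 − £70,400 = £40,600
  Base: £579,000 − £40,600 = £538,400
  £538,400 × 10% = £53,840

General income tax:
  £11,000 × 6% = £660
  £194,000 × 12% = £23,280
  £236,500 × 26% = £61,490
  → £85,430

£85,430 > £53,840, so the general income tax governs.

£85,430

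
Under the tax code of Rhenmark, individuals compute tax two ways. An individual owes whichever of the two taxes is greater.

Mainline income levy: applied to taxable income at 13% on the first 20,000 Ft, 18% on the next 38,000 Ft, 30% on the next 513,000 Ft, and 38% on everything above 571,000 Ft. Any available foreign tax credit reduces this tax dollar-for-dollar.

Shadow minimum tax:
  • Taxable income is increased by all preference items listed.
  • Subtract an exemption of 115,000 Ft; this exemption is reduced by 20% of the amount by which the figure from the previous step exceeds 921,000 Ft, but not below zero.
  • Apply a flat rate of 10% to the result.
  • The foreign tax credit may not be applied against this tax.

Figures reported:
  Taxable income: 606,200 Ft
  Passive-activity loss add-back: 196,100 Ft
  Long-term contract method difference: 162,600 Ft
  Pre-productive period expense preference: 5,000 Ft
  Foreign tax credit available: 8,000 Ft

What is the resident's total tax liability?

Mainline income levy:
  20,000 Ft × 13% = 2,600 Ft
  38,000 Ft × 18% = 6,840 Ft
  513,000 Ft × 30% = 153,900 Ft
  35,200 Ft × 38% = 13,376 Ft
  → 176,716 Ft
  Less foreign tax credit 8,000 Ft → 168,716 Ft

Shadow minimum tax:
  Adjusted income: 606,200 Ft + 196,100 Ft + 162,600 Ft + 5,000 Ft = 969,900 Ft
  Exemption: 115,000 Ft − 20% × (969,900 Ft − 921,000 Ft) = 115,000 Ft − 9,780 Ft = 105,220 Ft
  Base: 969,900 Ft − 105,220 Ft = 864,680 Ft
  864,680 Ft × 10% = 86,468 Ft

168,716 Ft > 86,468 Ft, so the mainline income levy governs.

168,716 Ft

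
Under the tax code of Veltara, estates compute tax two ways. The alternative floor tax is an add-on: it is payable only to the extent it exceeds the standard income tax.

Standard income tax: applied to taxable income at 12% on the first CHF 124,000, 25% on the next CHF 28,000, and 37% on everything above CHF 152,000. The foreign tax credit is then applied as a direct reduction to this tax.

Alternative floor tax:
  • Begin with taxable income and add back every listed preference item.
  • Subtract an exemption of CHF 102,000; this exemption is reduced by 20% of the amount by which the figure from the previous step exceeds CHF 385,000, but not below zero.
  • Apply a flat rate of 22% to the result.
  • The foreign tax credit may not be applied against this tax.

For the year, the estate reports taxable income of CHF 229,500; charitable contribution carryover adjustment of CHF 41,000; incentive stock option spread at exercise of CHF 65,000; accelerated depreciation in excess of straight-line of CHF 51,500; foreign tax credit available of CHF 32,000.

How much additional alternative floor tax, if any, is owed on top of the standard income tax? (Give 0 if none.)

CHF 44,233

Alternative floor tax:
  Adjusted income: CHF 229,500 + CHF 41,000 + CHF 65,000 + CHF 51,500 = CHF 387,000
  Exemption: CHF 102,000 − 20% × (CHF 387,000 − CHF 385,000) = CHF 102,000 − CHF 400 = CHF 101,600
  Base: CHF 387,000 − CHF 101,600 = CHF 285,400
  CHF 285,400 × 22% = CHF 62,788

Standard income tax:
  CHF 124,000 × 12% = CHF 14,880
  CHF 28,000 × 25% = CHF 7,000
  CHF 77,500 × 37% = CHF 28,675
  → CHF 50,555
  Less foreign tax credit CHF 32,000 → CHF 18,555

Excess of alternative floor tax over standard income tax: CHF 62,788 − CHF 18,555 = CHF 44,233.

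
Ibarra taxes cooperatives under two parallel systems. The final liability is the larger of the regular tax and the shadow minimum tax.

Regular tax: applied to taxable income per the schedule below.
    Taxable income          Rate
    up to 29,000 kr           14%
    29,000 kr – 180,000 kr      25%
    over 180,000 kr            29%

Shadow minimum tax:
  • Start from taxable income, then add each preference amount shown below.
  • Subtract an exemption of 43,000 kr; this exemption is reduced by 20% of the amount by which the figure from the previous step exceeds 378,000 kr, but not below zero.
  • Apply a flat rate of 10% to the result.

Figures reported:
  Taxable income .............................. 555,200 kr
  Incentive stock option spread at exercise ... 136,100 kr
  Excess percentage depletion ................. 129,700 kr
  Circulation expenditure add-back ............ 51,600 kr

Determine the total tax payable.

Shadow minimum tax:
  Adjusted income: 555,200 kr + 136,100 kr + 129,700 kr + 51,600 kr = 872,600 kr
  Exemption: 20% × (872,600 kr − 378,000 kr) = 98,920 kr ≥ 43,000 kr, so the exemption is fully phased out
  Base: 872,600 kr − 0 kr = 872,600 kr
  872,600 kr × 10% = 87,260 kr

Regular tax:
  29,000 kr × 14% = 4,060 kr
  151,000 kr × 25% = 37,750 kr
  375,200 kr × 29% = 108,808 kr
  → 150,618 kr

150,618 kr > 87,260 kr, so the regular tax governs.

150,618 kr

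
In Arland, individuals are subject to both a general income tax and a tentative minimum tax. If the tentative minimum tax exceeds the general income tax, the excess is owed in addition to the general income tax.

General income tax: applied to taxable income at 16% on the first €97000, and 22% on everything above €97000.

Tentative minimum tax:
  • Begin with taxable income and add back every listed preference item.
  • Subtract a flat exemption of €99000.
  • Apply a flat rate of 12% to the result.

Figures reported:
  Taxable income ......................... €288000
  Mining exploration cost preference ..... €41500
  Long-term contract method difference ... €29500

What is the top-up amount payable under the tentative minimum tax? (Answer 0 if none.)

General income tax:
  €97000 × 16% = €15520
  €191000 × 22% = €42020
  → €57540

Tentative minimum tax:
  Adjusted income: €288000 + €41500 + €29500 = €359000
  Less exemption €99000 → base €260000
  €260000 × 12% = €31200

€31200 ≤ €57540, so no add-on is due.

€0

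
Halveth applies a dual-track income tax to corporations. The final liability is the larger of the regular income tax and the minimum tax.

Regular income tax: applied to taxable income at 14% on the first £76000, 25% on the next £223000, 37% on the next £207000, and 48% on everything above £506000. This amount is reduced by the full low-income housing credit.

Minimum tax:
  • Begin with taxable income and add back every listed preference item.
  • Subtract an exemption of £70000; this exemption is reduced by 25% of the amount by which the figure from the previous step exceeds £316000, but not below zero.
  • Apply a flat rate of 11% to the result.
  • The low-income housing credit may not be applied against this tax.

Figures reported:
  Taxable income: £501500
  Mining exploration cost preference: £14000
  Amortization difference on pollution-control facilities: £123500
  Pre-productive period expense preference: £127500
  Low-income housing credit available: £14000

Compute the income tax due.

£127315

Minimum tax:
  Adjusted income: £501500 + £14000 + £123500 + £127500 = £766500
  Exemption: 25% × (£766500 − £316000) = £112625 ≥ £70000, so the exemption is fully phased out
  Base: £766500 − £0 = £766500
  £766500 × 11% = £84315

Regular income tax:
  £76000 × 14% = £10640
  £223000 × 25% = £55750
  £202500 × 37% = £74925
  → £141315
  Less low-income housing credit £14000 → £127315

£127315 > £84315, so the regular income tax governs.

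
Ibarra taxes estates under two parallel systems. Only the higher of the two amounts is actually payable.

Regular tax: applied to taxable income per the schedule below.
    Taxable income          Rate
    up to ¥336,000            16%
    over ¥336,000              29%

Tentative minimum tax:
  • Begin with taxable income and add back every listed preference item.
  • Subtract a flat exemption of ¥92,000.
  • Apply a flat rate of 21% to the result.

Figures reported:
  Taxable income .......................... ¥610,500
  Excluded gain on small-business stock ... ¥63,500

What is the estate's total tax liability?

¥133,365

Regular tax:
  ¥336,000 × 16% = ¥53,760
  ¥274,500 × 29% = ¥79,605
  → ¥133,365

Tentative minimum tax:
  Adjusted income: ¥610,500 + ¥63,500 = ¥674,000
  Less exemption ¥92,000 → base ¥582,000
  ¥582,000 × 21% = ¥122,220

¥133,365 > ¥122,220, so the regular tax governs.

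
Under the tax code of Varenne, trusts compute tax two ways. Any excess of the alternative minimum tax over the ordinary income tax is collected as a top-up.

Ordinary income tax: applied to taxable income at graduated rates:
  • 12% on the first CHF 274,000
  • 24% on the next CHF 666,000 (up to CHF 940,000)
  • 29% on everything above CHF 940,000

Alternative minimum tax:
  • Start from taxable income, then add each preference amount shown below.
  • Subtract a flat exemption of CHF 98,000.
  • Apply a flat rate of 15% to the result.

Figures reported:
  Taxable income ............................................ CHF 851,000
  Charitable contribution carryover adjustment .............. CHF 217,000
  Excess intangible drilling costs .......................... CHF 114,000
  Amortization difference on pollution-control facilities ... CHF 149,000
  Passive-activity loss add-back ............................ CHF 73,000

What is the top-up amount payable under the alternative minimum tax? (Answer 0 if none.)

Alternative minimum tax:
  Adjusted income: CHF 851,000 + CHF 217,000 + CHF 114,000 + CHF 149,000 + CHF 73,000 = CHF 1,404,000
  Less exemption CHF 98,000 → base CHF 1,306,000
  CHF 1,306,000 × 15% = CHF 195,900

Ordinary income tax:
  CHF 274,000 × 12% = CHF 32,880
  CHF 577,000 × 24% = CHF 138,480
  → CHF 171,360

Excess of alternative minimum tax over ordinary income tax: CHF 195,900 − CHF 171,360 = CHF 24,540.

CHF 24,540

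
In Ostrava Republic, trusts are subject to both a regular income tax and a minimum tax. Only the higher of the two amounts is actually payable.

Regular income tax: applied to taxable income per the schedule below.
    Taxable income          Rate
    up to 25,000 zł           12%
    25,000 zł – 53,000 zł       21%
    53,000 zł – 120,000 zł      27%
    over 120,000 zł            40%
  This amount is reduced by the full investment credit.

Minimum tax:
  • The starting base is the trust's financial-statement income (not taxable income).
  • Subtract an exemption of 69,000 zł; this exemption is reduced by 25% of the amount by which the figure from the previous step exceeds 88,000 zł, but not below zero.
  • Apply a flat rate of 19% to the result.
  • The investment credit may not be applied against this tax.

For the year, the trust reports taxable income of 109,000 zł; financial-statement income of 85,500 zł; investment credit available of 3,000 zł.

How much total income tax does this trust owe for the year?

Minimum tax:
  Base (financial-statement income): 85,500 zł
  Exemption: 85,500 zł ≤ 88,000 zł, so full 69,000 zł applies
  Base: 85,500 zł − 69,000 zł = 16,500 zł
  16,500 zł × 19% = 3,135 zł

Regular income tax:
  25,000 zł × 12% = 3,000 zł
  28,000 zł × 21% = 5,880 zł
  56,000 zł × 27% = 15,120 zł
  → 24,000 zł
  Less investment credit 3,000 zł → 21,000 zł

21,000 zł > 3,135 zł, so the regular income tax governs.

21,000 zł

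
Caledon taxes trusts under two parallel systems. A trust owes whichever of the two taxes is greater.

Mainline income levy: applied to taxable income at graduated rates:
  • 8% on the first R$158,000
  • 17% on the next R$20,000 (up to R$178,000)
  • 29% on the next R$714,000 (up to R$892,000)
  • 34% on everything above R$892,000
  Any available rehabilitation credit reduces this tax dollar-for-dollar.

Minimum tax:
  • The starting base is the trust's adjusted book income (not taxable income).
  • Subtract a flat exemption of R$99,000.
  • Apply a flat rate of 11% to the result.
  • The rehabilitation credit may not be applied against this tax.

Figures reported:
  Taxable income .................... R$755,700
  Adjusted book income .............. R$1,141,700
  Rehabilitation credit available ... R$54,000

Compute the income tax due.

R$129,573

Minimum tax:
  Base (adjusted book income): R$1,141,700
  Less exemption R$99,000 → base R$1,042,700
  R$1,042,700 × 11% = R$114,697

Mainline income levy:
  R$158,000 × 8% = R$12,640
  R$20,000 × 17% = R$3,400
  R$577,700 × 29% = R$167,533
  → R$183,573
  Less rehabilitation credit R$54,000 → R$129,573

R$129,573 > R$114,697, so the mainline income levy governs.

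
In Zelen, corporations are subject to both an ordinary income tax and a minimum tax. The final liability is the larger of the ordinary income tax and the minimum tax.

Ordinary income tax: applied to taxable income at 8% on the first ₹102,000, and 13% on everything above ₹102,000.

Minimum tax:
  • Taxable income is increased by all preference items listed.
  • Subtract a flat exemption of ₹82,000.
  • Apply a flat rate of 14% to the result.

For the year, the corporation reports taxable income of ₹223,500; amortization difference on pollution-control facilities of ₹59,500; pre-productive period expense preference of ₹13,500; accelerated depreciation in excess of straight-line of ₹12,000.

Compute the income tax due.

Minimum tax:
  Adjusted income: ₹223,500 + ₹59,500 + ₹13,500 + ₹12,000 = ₹308,500
  Less exemption ₹82,000 → base ₹226,500
  ₹226,500 × 14% = ₹31,710

Ordinary income tax:
  ₹102,000 × 8% = ₹8,160
  ₹121,500 × 13% = ₹15,795
  → ₹23,955

₹31,710 > ₹23,955, so the minimum tax is the binding amount.

₹31,710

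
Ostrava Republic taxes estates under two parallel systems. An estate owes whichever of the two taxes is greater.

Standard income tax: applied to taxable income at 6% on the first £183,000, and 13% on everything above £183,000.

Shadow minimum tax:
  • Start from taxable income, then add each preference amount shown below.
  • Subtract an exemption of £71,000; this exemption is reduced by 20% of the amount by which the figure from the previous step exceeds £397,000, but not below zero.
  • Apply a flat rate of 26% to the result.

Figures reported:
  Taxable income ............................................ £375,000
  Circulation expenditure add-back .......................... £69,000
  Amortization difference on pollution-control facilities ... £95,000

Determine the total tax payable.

Standard income tax:
  £183,000 × 6% = £10,980
  £192,000 × 13% = £24,960
  → £35,940

Shadow minimum tax:
  Adjusted income: £375,000 + £69,000 + £95,000 = £539,000
  Exemption: £71,000 − 20% × (£539,000 − £397,000) = £71,000 − £28,400 = £42,600
  Base: £539,000 − £42,600 = £496,400
  £496,400 × 26% = £129,064

£129,064 > £35,940, so the shadow minimum tax is the binding amount.

£129,064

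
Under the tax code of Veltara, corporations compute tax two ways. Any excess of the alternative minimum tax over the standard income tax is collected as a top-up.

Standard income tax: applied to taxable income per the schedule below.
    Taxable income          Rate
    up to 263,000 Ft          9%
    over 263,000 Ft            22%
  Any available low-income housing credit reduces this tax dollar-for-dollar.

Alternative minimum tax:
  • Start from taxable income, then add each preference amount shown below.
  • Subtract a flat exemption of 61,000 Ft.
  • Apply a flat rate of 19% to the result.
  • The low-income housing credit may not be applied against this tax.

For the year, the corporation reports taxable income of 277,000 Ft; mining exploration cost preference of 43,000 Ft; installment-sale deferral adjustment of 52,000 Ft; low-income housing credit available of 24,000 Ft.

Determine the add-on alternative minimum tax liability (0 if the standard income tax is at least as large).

56,340 Ft

Standard income tax:
  263,000 Ft × 9% = 23,670 Ft
  14,000 Ft × 22% = 3,080 Ft
  → 26,750 Ft
  Less low-income housing credit 24,000 Ft → 2,750 Ft

Alternative minimum tax:
  Adjusted income: 277,000 Ft + 43,000 Ft + 52,000 Ft = 372,000 Ft
  Less exemption 61,000 Ft → base 311,000 Ft
  311,000 Ft × 19% = 59,090 Ft

Excess of alternative minimum tax over standard income tax: 59,090 Ft − 2,750 Ft = 56,340 Ft.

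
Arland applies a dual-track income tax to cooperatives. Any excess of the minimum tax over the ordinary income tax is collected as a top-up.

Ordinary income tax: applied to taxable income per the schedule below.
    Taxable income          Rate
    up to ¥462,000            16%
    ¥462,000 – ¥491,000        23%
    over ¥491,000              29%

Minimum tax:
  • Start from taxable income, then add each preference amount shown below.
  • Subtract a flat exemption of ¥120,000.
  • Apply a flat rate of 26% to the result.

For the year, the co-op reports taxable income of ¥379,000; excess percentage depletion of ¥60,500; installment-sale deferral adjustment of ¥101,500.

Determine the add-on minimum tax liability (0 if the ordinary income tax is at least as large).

Ordinary income tax:
  ¥379,000 × 16% = ¥60,640

Minimum tax:
  Adjusted income: ¥379,000 + ¥60,500 + ¥101,500 = ¥541,000
  Less exemption ¥120,000 → base ¥421,000
  ¥421,000 × 26% = ¥109,460

Excess of minimum tax over ordinary income tax: ¥109,460 − ¥60,640 = ¥48,820.

¥48,820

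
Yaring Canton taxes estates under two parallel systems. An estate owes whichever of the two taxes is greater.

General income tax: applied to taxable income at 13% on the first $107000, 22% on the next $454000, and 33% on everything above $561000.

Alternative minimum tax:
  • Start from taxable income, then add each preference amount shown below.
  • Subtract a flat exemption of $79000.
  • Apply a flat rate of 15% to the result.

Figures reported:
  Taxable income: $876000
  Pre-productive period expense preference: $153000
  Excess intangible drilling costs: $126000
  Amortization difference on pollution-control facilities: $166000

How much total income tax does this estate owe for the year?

Alternative minimum tax:
  Adjusted income: $876000 + $153000 + $126000 + $166000 = $1321000
  Less exemption $79000 → base $1242000
  $1242000 × 15% = $186300

General income tax:
  $107000 × 13% = $13910
  $454000 × 22% = $99880
  $315000 × 33% = $103950
  → $217740

$217740 > $186300, so the general income tax governs.

$217740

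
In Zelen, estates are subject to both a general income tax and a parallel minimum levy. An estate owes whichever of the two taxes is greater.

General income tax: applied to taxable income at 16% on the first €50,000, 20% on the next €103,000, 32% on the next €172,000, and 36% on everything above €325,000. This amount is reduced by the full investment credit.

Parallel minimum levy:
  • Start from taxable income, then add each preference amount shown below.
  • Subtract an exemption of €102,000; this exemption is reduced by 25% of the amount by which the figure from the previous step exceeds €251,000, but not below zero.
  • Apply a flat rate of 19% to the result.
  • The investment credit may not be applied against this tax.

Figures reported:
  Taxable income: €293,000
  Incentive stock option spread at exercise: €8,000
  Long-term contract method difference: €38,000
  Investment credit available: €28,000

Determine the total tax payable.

€49,210

General income tax:
  €50,000 × 16% = €8,000
  €103,000 × 20% = €20,600
  €140,000 × 32% = €44,800
  → €73,400
  Less investment credit €28,000 → €45,400

Parallel minimum levy:
  Adjusted income: €293,000 + €8,000 + €38,000 = €339,000
  Exemption: €102,000 − 25% × (€339,000 − €251,000) = €102,000 − €22,000 = €80,000
  Base: €339,000 − €80,000 = €259,000
  €259,000 × 19% = €49,210

€49,210 > €45,400, so the parallel minimum levy is the binding amount.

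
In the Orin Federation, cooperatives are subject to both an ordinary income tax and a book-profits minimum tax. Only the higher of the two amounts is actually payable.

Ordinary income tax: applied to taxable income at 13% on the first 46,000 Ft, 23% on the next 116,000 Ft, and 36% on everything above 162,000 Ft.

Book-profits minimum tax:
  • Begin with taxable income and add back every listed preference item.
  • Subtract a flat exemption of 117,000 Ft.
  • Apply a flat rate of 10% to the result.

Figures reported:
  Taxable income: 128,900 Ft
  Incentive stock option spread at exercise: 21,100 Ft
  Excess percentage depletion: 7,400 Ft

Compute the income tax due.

25,047 Ft

Book-profits minimum tax:
  Adjusted income: 128,900 Ft + 21,100 Ft + 7,400 Ft = 157,400 Ft
  Less exemption 117,000 Ft → base 40,400 Ft
  40,400 Ft × 10% = 4,040 Ft

Ordinary income tax:
  46,000 Ft × 13% = 5,980 Ft
  82,900 Ft × 23% = 19,067 Ft
  → 25,047 Ft

25,047 Ft > 4,040 Ft, so the ordinary income tax governs.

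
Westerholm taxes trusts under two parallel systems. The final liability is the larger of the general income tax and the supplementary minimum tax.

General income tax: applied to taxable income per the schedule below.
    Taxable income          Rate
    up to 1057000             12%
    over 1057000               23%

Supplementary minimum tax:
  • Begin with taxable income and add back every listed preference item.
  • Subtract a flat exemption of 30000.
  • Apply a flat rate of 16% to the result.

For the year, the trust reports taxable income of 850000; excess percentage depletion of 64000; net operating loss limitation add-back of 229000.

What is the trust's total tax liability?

General income tax:
  850000 × 12% = 102000

Supplementary minimum tax:
  Adjusted income: 850000 + 64000 + 229000 = 1143000
  Less exemption 30000 → base 1113000
  1113000 × 16% = 178080

178080 > 102000, so the supplementary minimum tax is the binding amount.

178080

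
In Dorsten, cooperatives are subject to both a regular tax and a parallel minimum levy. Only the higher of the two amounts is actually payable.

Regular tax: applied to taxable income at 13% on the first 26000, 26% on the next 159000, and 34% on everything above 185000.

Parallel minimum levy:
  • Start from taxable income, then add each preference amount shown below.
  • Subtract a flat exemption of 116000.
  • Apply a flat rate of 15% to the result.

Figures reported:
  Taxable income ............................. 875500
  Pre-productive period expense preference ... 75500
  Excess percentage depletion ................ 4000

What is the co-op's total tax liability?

Parallel minimum levy:
  Adjusted income: 875500 + 75500 + 4000 = 955000
  Less exemption 116000 → base 839000
  839000 × 15% = 125850

Regular tax:
  26000 × 13% = 3380
  159000 × 26% = 41340
  690500 × 34% = 234770
  → 279490

279490 > 125850, so the regular tax governs.

279490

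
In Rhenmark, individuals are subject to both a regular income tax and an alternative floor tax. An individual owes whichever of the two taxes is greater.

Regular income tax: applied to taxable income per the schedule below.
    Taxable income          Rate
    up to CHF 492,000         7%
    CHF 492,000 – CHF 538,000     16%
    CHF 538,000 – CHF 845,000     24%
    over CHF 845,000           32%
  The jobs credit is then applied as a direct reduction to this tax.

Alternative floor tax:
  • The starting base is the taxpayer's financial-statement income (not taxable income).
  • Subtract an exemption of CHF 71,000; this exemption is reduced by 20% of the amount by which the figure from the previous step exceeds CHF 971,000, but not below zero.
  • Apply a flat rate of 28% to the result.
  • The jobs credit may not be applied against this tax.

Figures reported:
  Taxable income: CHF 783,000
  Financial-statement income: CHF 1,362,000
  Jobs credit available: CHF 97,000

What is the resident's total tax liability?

CHF 381,360

Alternative floor tax:
  Base (financial-statement income): CHF 1,362,000
  Exemption: 20% × (CHF 1,362,000 − CHF 971,000) = CHF 78,200 ≥ CHF 71,000, so the exemption is fully phased out
  Base: CHF 1,362,000 − CHF 0 = CHF 1,362,000
  CHF 1,362,000 × 28% = CHF 381,360

Regular income tax:
  CHF 492,000 × 7% = CHF 34,440
  CHF 46,000 × 16% = CHF 7,360
  CHF 245,000 × 24% = CHF 58,800
  → CHF 100,600
  Less jobs credit CHF 97,000 → CHF 3,600

CHF 381,360 > CHF 3,600, so the alternative floor tax is the binding amount.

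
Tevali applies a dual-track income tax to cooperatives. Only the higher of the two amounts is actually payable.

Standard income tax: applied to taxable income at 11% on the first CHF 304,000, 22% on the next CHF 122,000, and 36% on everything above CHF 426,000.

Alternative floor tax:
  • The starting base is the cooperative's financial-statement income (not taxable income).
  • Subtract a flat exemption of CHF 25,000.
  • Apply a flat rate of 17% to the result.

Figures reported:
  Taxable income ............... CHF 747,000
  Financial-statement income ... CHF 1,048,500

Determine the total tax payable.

Alternative floor tax:
  Base (financial-statement income): CHF 1,048,500
  Less exemption CHF 25,000 → base CHF 1,023,500
  CHF 1,023,500 × 17% = CHF 173,995

Standard income tax:
  CHF 304,000 × 11% = CHF 33,440
  CHF 122,000 × 22% = CHF 26,840
  CHF 321,000 × 36% = CHF 115,560
  → CHF 175,840

CHF 175,840 > CHF 173,995, so the standard income tax governs.

CHF 175,840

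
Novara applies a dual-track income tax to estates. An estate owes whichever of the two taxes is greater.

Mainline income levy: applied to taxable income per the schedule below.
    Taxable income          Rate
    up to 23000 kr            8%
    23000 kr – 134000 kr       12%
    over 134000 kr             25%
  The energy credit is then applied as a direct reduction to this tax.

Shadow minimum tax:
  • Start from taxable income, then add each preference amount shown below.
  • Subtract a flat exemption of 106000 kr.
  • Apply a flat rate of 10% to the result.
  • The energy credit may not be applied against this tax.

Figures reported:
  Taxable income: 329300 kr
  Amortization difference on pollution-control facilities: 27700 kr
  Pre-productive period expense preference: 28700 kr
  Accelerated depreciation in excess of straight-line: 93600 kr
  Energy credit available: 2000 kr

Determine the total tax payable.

61985 kr

Mainline income levy:
  23000 kr × 8% = 1840 kr
  111000 kr × 12% = 13320 kr
  195300 kr × 25% = 48825 kr
  → 63985 kr
  Less energy credit 2000 kr → 61985 kr

Shadow minimum tax:
  Adjusted income: 329300 kr + 27700 kr + 28700 kr + 93600 kr = 479300 kr
  Less exemption 106000 kr → base 373300 kr
  373300 kr × 10% = 37330 kr

61985 kr > 37330 kr, so the mainline income levy governs.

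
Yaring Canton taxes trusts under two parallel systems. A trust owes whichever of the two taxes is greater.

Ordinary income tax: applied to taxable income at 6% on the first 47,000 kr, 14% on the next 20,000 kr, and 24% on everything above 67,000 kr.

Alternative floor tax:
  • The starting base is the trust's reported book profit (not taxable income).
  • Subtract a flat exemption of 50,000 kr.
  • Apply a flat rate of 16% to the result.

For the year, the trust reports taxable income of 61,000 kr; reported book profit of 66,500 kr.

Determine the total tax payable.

Ordinary income tax:
  47,000 kr × 6% = 2,820 kr
  14,000 kr × 14% = 1,960 kr
  → 4,780 kr

Alternative floor tax:
  Base (reported book profit): 66,500 kr
  Less exemption 50,000 kr → base 16,500 kr
  16,500 kr × 16% = 2,640 kr

4,780 kr > 2,640 kr, so the ordinary income tax governs.

4,780 kr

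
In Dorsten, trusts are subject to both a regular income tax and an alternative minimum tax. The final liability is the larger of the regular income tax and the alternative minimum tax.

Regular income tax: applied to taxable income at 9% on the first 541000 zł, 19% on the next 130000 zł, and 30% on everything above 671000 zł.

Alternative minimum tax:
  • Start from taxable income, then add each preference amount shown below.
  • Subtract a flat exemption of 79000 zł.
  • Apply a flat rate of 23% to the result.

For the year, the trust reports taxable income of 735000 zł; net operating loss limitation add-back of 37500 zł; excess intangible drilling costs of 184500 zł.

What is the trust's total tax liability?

201940 zł

Alternative minimum tax:
  Adjusted income: 735000 zł + 37500 zł + 184500 zł = 957000 zł
  Less exemption 79000 zł → base 878000 zł
  878000 zł × 23% = 201940 zł

Regular income tax:
  541000 zł × 9% = 48690 zł
  130000 zł × 19% = 24700 zł
  64000 zł × 30% = 19200 zł
  → 92590 zł

201940 zł > 92590 zł, so the alternative minimum tax is the binding amount.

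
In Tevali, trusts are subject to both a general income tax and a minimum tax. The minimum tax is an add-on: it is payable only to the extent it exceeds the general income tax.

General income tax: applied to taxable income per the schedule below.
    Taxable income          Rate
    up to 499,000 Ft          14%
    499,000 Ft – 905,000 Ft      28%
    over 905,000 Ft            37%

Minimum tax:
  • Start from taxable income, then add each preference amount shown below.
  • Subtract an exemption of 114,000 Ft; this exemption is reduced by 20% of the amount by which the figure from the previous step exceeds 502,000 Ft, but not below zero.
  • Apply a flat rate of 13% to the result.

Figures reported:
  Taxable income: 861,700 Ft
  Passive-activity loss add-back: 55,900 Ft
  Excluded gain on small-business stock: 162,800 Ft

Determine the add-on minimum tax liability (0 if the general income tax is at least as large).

General income tax:
  499,000 Ft × 14% = 69,860 Ft
  362,700 Ft × 28% = 101,556 Ft
  → 171,416 Ft

Minimum tax:
  Adjusted income: 861,700 Ft + 55,900 Ft + 162,800 Ft = 1,080,400 Ft
  Exemption: 20% × (1,080,400 Ft − 502,000 Ft) = 115,680 Ft ≥ 114,000 Ft, so the exemption is fully phased out
  Base: 1,080,400 Ft − 0 Ft = 1,080,400 Ft
  1,080,400 Ft × 13% = 140,452 Ft

140,452 Ft ≤ 171,416 Ft, so no add-on is due.

0 Ft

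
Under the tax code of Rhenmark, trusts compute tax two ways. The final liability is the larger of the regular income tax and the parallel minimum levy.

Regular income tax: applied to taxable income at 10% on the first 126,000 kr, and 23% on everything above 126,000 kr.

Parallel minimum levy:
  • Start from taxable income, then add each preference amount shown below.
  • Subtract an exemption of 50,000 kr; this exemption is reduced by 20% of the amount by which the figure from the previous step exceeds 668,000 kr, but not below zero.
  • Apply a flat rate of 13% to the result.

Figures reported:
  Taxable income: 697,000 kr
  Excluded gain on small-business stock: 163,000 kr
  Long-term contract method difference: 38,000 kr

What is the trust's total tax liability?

Regular income tax:
  126,000 kr × 10% = 12,600 kr
  571,000 kr × 23% = 131,330 kr
  → 143,930 kr

Parallel minimum levy:
  Adjusted income: 697,000 kr + 163,000 kr + 38,000 kr = 898,000 kr
  Exemption: 50,000 kr − 20% × (898,000 kr − 668,000 kr) = 50,000 kr − 46,000 kr = 4,000 kr
  Base: 898,000 kr − 4,000 kr = 894,000 kr
  894,000 kr × 13% = 116,220 kr

143,930 kr > 116,220 kr, so the regular income tax governs.

143,930 kr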